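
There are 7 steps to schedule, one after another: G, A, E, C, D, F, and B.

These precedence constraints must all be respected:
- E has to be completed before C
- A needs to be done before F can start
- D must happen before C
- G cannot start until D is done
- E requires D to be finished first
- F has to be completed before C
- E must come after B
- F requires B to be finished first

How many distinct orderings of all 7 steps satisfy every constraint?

3 steps have no prerequisites (A, D, B), so any of them could come first.
Enumerating by repeatedly choosing an available step (one whose prerequisites are all placed) gives 77 distinct complete orderings.

77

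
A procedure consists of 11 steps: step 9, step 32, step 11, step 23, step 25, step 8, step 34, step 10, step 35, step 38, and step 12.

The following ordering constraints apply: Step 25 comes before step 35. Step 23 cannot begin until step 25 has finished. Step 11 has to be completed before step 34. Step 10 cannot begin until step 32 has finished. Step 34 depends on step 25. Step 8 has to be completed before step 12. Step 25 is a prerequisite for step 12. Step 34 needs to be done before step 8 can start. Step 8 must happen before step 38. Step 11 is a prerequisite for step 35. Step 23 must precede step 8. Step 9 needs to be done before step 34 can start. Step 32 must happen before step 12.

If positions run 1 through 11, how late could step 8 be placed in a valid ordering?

9

The steps that are forced after step 8, directly or by a chain of constraints, are step 38, step 12. That's 2 steps.
With 2 mandatory successors out of 11 steps total, the latest slot for step 8 is 11−2 = 9, and it's reachable by doing all non-successors before step 8.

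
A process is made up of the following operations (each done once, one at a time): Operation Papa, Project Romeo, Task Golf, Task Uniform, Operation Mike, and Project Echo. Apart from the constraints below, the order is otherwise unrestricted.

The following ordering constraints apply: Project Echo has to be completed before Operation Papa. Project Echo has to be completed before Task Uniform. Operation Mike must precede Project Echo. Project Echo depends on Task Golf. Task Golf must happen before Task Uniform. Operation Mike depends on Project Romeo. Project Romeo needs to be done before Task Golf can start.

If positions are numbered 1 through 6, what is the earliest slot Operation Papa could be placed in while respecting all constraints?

Every operation that must precede Operation Papa has to come before it. Tracing all chains that end at Operation Papa, those operations are: Project Romeo, Task Golf, Operation Mike, Project Echo — 4 in total.
So at minimum 4 operations come before Operation Papa, putting Operation Papa no earlier than position 5. That position is achievable by scheduling exactly those predecessors first.

5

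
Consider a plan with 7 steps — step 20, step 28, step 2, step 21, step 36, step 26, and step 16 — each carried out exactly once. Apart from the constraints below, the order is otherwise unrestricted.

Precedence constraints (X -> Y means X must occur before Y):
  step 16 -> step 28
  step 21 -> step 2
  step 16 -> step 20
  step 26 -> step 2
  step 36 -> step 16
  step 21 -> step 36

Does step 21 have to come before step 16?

Chaining the stated constraints: step 21 → step 36 → step 16.
So step 21 must precede step 16 in any valid ordering.

Yes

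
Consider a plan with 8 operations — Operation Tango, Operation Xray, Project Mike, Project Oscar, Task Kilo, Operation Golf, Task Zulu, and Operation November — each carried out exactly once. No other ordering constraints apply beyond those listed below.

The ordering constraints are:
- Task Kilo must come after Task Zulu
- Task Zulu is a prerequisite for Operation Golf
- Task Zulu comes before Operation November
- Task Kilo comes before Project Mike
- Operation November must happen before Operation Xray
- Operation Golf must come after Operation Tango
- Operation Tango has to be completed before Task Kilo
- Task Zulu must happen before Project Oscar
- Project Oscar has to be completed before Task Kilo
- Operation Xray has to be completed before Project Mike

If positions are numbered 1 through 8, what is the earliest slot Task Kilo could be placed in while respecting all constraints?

Working backwards through the constraints from Task Kilo, its full set of required predecessors is Operation Tango, Project Oscar, Task Zulu — 3 of them.
With 3 mandatory predecessors, the earliest Task Kilo can sit is position 3+1 = 4, and placing just those 3 first achieves it.

4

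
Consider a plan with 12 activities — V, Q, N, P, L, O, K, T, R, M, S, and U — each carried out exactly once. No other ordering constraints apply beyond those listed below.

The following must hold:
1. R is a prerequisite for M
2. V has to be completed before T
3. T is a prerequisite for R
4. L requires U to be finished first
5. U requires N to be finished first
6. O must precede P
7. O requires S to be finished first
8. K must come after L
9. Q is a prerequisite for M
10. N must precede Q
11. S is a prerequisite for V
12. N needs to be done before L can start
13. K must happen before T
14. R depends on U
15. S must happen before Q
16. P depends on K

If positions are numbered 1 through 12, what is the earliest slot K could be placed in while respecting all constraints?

The activities that are forced before K, directly or transitively, are N, L, U. That's 3 activities.
With 3 mandatory predecessors, the earliest K can sit is position 3+1 = 4, and placing just those 3 first achieves it.

4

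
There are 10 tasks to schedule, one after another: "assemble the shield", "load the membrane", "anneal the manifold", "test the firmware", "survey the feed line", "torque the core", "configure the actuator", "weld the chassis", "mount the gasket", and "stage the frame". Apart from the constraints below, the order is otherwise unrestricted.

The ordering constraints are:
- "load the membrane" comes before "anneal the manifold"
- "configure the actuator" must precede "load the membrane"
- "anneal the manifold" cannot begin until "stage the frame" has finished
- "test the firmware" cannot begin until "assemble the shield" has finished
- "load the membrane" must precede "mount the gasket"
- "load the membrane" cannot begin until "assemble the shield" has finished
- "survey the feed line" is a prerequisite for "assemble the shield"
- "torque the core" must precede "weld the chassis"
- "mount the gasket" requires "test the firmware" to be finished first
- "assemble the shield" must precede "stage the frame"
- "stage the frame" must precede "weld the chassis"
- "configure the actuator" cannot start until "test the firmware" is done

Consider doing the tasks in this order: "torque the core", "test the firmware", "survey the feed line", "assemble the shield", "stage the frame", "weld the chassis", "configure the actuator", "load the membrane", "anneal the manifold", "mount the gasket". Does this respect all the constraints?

In the proposed order, "test the firmware" appears before "assemble the shield".
That contradicts the constraint that "assemble the shield" must precede "test the firmware".

No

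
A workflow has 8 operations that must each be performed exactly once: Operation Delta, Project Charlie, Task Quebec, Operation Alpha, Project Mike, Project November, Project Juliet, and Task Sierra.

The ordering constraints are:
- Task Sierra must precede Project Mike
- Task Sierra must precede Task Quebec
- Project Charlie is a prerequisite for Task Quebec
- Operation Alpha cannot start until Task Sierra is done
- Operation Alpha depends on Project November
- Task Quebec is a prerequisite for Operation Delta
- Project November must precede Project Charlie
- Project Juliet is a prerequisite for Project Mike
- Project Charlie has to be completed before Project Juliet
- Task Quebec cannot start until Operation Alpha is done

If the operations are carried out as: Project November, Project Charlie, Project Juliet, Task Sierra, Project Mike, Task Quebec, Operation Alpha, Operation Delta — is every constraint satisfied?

No

In the proposed order, Task Quebec appears before Operation Alpha.
Since Operation Alpha is required before Task Quebec, the ordering is invalid.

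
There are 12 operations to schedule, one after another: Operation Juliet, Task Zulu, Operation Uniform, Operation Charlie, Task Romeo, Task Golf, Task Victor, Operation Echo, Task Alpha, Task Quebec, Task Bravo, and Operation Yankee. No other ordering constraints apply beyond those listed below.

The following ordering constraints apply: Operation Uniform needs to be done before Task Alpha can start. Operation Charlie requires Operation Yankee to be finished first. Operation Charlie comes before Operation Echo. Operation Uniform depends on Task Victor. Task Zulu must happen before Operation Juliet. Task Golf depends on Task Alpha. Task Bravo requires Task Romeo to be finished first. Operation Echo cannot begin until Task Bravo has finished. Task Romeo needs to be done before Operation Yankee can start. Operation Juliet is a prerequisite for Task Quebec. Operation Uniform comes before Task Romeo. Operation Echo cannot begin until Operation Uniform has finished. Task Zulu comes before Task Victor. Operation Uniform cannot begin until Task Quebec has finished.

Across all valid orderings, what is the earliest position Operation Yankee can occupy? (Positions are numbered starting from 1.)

Every operation that must precede Operation Yankee has to come before it. Tracing all chains that end at Operation Yankee, those operations are: Operation Juliet, Task Zulu, Operation Uniform, Task Romeo, Task Victor, Task Quebec — 6 in total.
With 6 mandatory predecessors, the earliest Operation Yankee can sit is position 6+1 = 7, and placing just those 6 first achieves it.

7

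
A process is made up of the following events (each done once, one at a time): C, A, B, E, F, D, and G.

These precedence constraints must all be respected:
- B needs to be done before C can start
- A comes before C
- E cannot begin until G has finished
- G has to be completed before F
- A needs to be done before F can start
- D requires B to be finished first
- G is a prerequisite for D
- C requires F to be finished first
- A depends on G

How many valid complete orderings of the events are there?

74

2 events have no prerequisites (B, G), so any of them could come first.
Enumerating by repeatedly choosing an available event (one whose prerequisites are all placed) gives 74 distinct complete orderings.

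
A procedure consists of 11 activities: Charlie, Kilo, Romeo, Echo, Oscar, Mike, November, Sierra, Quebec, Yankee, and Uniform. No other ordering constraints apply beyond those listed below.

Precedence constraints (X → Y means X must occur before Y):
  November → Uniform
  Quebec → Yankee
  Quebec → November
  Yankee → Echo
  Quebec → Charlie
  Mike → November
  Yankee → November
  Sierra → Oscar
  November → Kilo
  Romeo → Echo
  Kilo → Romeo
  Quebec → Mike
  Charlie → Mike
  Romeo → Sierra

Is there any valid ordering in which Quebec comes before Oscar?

The constraints force Quebec before Oscar, so yes — every valid ordering has Quebec earlier.

Yes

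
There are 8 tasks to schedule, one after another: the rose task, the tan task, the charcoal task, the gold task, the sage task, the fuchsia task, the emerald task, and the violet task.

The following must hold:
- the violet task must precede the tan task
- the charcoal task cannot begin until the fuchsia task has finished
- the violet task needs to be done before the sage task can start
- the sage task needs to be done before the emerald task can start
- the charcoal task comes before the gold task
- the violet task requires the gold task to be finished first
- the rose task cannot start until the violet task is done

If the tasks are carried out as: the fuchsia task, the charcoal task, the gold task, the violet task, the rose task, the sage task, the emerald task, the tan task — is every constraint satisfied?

Every stated constraint is respected: the violet task sits at position 4, ahead of the tan task at position 8, and each of the other listed pairs likewise has the predecessor earlier in the sequence.

Yes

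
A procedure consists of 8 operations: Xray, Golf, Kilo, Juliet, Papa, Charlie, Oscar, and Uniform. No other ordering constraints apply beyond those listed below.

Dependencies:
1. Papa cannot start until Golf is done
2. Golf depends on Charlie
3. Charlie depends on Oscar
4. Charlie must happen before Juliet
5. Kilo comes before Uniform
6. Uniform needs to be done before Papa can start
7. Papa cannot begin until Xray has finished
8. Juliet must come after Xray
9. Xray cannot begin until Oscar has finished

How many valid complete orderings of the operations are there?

150

The operations with no prerequisites are Kilo, Oscar; any of them can be placed first.
Enumerating by repeatedly choosing an available operation (one whose prerequisites are all placed) gives 150 distinct complete orderings.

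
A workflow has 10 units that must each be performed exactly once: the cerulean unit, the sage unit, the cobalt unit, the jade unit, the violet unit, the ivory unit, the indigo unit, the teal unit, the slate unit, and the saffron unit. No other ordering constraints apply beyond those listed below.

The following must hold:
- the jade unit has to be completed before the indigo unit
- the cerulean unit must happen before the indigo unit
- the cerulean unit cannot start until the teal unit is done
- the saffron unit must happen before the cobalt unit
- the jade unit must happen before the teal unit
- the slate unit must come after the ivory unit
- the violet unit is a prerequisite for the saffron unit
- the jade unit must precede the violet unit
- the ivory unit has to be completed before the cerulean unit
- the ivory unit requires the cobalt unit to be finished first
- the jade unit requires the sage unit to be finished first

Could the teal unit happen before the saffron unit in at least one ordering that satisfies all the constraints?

Yes

No chain of constraints runs from the saffron unit to the teal unit, so the saffron unit is not required to come first.
So a valid ordering placing the teal unit earlier than the saffron unit exists.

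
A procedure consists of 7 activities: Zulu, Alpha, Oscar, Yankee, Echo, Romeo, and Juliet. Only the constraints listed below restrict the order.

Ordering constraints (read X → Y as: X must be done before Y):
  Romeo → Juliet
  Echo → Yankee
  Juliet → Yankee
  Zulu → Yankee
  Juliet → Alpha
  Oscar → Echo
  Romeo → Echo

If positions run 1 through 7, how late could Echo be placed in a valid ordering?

Following the constraints forward from Echo, its only required successor is Yankee.
So at least 1 activity follows Echo, putting Echo no later than position 6. That position is achievable by scheduling everything else first.

6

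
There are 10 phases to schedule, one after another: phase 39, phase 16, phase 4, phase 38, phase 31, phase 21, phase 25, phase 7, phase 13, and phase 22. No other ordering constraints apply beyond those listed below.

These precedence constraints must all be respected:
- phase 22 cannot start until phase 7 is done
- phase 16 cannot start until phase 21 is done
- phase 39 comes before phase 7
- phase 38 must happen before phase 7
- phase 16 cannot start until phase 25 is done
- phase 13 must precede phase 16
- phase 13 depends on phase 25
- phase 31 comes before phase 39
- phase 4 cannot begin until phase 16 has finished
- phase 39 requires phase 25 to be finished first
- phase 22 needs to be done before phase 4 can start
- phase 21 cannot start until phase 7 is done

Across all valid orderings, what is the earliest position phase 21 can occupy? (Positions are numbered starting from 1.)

6

Working backwards through the constraints from phase 21, its full set of required predecessors is phase 39, phase 38, phase 31, phase 25, phase 7 — 5 of them.
So at minimum 5 phases come before phase 21, putting phase 21 no earlier than position 6. That position is achievable by scheduling exactly those predecessors first.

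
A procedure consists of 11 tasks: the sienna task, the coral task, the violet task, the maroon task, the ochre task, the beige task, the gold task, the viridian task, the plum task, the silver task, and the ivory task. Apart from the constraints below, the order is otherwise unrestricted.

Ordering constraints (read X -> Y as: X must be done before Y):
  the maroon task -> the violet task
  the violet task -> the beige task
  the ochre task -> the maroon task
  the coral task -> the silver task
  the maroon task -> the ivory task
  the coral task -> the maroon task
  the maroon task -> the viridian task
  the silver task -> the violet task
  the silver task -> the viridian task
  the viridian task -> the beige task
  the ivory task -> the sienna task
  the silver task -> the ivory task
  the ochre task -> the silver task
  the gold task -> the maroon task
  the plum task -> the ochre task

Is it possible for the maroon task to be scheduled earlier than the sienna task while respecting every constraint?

The maroon task is actually forced before the sienna task by the constraints, so certainly some valid ordering has the maroon task first.

Yes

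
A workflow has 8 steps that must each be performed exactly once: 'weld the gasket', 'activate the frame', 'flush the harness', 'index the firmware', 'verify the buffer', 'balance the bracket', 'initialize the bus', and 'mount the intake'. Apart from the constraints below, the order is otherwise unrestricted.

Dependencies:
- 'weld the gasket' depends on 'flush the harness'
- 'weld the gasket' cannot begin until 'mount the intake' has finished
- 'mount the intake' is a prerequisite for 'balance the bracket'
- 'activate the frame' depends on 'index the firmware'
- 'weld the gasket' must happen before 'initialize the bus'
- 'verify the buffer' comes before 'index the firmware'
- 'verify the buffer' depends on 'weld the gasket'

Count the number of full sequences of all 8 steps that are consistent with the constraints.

52

2 steps have no prerequisites ('flush the harness', 'mount the intake'), so any of them could come first.
Enumerating by repeatedly choosing an available step (one whose prerequisites are all placed) gives 52 distinct complete orderings.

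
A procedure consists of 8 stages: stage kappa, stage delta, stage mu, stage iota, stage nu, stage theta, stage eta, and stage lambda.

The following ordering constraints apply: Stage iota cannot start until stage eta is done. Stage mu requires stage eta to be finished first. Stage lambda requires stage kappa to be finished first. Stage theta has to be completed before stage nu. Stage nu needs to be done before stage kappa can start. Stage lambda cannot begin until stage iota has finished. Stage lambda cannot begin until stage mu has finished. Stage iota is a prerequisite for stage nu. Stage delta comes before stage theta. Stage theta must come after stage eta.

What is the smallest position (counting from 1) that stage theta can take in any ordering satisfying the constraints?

3

The stages that are forced before stage theta, directly or transitively, are stage delta, stage eta. That's 2 stages.
So at minimum 2 stages come before stage theta, putting stage theta no earlier than position 3. That position is achievable by scheduling exactly those predecessors first.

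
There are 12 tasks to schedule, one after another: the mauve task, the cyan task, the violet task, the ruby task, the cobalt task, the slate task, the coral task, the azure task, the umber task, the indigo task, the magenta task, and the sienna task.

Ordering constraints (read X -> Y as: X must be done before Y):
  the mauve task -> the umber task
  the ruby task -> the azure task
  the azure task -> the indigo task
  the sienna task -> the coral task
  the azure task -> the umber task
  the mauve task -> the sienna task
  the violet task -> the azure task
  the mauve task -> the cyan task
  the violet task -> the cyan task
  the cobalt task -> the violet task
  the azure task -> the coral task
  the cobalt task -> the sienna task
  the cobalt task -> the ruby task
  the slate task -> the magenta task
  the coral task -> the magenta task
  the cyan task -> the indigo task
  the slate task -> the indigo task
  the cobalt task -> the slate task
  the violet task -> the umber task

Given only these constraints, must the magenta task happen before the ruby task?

There is a chain the ruby task → the azure task → the coral task → the magenta task, which puts the ruby task before the magenta task.
So the magenta task never precedes the ruby task.

No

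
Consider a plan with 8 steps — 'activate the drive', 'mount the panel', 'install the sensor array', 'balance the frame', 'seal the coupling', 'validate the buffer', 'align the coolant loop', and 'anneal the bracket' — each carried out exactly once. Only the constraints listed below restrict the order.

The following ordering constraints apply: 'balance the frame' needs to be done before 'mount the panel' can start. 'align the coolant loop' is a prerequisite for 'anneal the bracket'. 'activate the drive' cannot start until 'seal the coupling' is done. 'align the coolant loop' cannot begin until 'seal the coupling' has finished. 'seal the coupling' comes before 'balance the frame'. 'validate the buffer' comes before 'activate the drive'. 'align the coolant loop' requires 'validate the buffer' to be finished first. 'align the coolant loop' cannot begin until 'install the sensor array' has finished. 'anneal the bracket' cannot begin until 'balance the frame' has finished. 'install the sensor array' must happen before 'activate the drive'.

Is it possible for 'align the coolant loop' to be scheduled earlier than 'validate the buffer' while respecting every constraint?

The constraints give a chain 'validate the buffer' → 'align the coolant loop', which forces 'validate the buffer' before 'align the coolant loop'.
Hence 'align the coolant loop' can never be scheduled before 'validate the buffer'.

No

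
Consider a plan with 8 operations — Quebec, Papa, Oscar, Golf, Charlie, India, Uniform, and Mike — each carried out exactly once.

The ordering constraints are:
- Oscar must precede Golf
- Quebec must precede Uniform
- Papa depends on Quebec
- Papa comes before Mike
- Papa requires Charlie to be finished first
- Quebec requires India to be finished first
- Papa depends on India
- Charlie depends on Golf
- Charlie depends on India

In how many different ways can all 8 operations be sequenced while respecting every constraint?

37

The operations with no prerequisites are Oscar, India; any of them can be placed first.
Enumerating by repeatedly choosing an available operation (one whose prerequisites are all placed) gives 37 distinct complete orderings.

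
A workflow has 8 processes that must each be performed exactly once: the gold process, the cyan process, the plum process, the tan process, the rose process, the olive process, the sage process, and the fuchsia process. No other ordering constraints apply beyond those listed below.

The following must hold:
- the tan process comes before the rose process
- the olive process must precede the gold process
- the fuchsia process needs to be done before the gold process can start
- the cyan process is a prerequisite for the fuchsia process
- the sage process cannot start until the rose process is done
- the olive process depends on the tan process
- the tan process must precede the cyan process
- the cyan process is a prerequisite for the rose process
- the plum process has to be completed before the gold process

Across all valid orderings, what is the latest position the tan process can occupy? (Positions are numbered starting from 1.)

Following every chain forward from the tan process, the processes that must come later are the gold process, the cyan process, the rose process, the olive process, the sage process, the fuchsia process — 6 of them.
With 6 mandatory successors out of 8 processes total, the latest slot for the tan process is 8−6 = 2, and it's reachable by doing all non-successors before the tan process.

2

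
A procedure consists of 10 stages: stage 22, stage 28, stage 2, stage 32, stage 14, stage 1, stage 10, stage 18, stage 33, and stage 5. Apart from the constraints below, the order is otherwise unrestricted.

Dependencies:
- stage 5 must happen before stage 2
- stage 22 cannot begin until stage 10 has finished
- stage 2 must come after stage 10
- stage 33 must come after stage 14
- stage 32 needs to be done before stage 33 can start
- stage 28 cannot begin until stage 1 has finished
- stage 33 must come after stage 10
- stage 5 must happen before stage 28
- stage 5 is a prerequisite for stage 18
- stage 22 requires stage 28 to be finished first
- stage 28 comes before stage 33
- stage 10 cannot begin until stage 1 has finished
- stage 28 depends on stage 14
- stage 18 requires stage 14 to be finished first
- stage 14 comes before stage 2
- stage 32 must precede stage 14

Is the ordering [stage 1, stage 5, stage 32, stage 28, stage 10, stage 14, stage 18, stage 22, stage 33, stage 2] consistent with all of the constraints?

No

In the proposed order, stage 28 appears before stage 14.
That contradicts the constraint that stage 14 must precede stage 28.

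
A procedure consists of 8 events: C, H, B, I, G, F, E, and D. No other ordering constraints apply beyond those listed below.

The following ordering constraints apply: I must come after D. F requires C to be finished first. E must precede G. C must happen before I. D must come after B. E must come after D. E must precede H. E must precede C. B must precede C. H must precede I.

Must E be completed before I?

Yes

Following the dependencies: E → C → I.
That forces E before I in every valid schedule.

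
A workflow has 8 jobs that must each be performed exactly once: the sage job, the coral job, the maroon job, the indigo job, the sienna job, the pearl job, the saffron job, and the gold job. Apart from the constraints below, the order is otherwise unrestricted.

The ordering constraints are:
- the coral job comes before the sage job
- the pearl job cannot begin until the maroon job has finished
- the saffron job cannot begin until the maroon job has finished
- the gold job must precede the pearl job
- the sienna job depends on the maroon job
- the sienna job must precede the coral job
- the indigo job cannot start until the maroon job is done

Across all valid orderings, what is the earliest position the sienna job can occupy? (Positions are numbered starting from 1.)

2

Working backwards through the constraints from the sienna job, its only required predecessor is the maroon job.
So at minimum 1 job comes before the sienna job, putting the sienna job no earlier than position 2. That position is achievable by scheduling exactly that predecessor first.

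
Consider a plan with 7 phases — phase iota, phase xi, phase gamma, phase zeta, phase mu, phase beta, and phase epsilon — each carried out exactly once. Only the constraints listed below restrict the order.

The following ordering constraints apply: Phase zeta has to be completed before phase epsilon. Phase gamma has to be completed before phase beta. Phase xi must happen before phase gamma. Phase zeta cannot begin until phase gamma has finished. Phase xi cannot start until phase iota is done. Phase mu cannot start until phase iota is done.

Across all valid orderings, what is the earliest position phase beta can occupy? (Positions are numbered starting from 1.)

The phases that are forced before phase beta, directly or transitively, are phase iota, phase xi, phase gamma. That's 3 phases.
So at minimum 3 phases come before phase beta, putting phase beta no earlier than position 4. That position is achievable by scheduling exactly those predecessors first.

4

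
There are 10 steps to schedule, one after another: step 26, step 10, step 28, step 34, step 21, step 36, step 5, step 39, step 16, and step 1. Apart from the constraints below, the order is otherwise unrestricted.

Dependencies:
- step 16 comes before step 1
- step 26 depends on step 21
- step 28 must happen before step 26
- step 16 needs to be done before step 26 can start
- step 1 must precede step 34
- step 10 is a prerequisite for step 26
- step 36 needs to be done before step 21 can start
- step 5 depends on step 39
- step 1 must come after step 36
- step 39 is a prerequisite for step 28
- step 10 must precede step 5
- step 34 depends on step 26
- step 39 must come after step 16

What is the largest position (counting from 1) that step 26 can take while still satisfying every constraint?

Following the constraints forward from step 26, its only required successor is step 34.
With 1 mandatory successor out of 10 steps total, the latest slot for step 26 is 10−1 = 9, and it's reachable by doing all non-successors before step 26.

9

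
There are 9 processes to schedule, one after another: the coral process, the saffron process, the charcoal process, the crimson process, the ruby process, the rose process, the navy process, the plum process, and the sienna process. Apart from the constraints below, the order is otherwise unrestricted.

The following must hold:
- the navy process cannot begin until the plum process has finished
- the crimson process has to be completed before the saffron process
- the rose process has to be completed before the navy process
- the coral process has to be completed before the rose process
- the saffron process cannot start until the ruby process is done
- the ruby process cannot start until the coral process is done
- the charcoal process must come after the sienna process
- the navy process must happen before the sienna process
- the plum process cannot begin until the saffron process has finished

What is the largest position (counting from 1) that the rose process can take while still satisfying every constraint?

Following every chain forward from the rose process, the processes that must come later are the charcoal process, the navy process, the sienna process — 3 of them.
With 3 mandatory successors out of 9 processes total, the latest slot for the rose process is 9−3 = 6, and it's reachable by doing all non-successors before the rose process.

6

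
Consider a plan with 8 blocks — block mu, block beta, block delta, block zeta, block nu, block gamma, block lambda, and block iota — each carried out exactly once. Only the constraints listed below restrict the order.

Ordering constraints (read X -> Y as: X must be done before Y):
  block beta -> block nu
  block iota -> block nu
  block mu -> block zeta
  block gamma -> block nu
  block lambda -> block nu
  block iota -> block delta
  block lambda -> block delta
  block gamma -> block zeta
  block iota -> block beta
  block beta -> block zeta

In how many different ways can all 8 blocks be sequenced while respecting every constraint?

625

4 blocks have no prerequisites (block mu, block gamma, block lambda, block iota), so any of them could come first.
Enumerating by repeatedly choosing an available block (one whose prerequisites are all placed) gives 625 distinct complete orderings.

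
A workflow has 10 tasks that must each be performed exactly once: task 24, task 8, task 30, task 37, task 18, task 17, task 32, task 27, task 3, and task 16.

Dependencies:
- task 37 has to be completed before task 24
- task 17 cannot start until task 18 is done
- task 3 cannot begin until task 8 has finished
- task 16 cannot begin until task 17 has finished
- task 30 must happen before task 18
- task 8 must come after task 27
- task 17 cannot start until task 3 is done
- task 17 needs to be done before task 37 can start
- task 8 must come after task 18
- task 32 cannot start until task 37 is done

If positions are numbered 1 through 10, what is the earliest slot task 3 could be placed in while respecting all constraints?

5

Every task that must precede task 3 has to come before it. Tracing all chains that end at task 3, those tasks are: task 8, task 30, task 18, task 27 — 4 in total.
With 4 mandatory predecessors, the earliest task 3 can sit is position 4+1 = 5, and placing just those 4 first achieves it.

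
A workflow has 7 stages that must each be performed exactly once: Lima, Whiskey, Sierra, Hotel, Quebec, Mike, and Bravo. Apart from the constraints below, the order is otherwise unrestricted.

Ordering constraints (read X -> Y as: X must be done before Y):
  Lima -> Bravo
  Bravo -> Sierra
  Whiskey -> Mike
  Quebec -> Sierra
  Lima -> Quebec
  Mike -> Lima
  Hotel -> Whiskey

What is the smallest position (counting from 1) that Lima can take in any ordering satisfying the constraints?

4

Working backwards through the constraints from Lima, its full set of required predecessors is Whiskey, Hotel, Mike — 3 of them.
With 3 mandatory predecessors, the earliest Lima can sit is position 3+1 = 4, and placing just those 3 first achieves it.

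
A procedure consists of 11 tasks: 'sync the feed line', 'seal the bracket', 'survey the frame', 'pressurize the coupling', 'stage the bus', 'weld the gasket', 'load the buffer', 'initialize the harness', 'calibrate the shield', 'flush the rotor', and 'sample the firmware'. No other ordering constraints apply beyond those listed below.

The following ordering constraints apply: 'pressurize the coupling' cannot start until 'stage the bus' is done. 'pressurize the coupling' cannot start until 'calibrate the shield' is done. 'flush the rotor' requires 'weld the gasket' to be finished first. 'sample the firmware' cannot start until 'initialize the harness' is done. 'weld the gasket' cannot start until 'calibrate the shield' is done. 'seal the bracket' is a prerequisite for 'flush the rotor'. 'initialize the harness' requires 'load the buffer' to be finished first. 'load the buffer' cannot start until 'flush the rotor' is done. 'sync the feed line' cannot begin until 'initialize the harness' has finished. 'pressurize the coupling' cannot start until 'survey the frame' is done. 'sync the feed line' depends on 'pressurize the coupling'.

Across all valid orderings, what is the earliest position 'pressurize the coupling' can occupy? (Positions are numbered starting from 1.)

4

Working backwards through the constraints from 'pressurize the coupling', its full set of required predecessors is 'survey the frame', 'stage the bus', 'calibrate the shield' — 3 of them.
With 3 mandatory predecessors, the earliest 'pressurize the coupling' can sit is position 3+1 = 4, and placing just those 3 first achieves it.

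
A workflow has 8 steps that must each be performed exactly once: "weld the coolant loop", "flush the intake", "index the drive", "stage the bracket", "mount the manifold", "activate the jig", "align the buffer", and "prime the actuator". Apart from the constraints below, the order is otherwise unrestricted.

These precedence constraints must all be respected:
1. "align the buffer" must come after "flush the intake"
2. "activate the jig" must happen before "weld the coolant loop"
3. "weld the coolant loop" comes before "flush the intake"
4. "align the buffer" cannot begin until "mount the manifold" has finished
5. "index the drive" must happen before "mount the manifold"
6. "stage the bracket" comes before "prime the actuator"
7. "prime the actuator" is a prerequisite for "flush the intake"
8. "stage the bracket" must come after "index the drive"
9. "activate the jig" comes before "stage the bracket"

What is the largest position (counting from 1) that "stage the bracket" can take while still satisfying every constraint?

Every step that must follow "stage the bracket" has to come after it. Tracing all chains starting from "stage the bracket", those steps are: "flush the intake", "align the buffer", "prime the actuator" — 3 in total.
So at least 3 steps follow "stage the bracket", putting "stage the bracket" no later than position 5. That position is achievable by scheduling everything else first.

5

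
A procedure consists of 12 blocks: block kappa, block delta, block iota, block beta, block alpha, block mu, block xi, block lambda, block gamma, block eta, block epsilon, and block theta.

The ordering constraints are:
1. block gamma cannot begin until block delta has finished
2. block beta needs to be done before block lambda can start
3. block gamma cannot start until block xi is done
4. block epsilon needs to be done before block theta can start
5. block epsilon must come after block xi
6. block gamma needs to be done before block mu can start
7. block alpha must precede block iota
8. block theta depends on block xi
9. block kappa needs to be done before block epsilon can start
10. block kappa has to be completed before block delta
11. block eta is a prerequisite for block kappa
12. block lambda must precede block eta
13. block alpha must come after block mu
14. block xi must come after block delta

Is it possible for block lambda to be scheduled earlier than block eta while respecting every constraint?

Yes

Block lambda is actually forced before block eta by the constraints, so certainly some valid ordering has block lambda first.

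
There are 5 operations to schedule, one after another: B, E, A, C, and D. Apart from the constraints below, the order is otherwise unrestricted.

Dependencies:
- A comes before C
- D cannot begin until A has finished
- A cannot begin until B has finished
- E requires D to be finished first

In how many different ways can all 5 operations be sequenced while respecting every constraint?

B is the only operation with nothing required before it, so every ordering starts there.
Systematically extending each partial ordering one operation at a time and counting, there are 3 complete orderings.

3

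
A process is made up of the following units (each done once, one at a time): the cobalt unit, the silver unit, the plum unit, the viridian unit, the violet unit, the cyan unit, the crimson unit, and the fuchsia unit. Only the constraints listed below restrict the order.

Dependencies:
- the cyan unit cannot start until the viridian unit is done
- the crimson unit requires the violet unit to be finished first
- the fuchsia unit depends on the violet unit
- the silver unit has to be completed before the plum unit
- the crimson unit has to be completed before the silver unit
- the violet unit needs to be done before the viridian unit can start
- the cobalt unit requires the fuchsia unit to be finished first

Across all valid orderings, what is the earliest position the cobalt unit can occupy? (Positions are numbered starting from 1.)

3

Every unit that must precede the cobalt unit has to come before it. Tracing all chains that end at the cobalt unit, those units are: the violet unit, the fuchsia unit — 2 in total.
So at minimum 2 units come before the cobalt unit, putting the cobalt unit no earlier than position 3. That position is achievable by scheduling exactly those predecessors first.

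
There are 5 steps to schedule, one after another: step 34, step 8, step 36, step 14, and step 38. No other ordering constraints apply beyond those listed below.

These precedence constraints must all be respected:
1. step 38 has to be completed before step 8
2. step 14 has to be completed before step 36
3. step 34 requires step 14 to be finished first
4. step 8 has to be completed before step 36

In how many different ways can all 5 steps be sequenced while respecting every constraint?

2 steps have no prerequisites (step 14, step 38), so any of them could come first.
Enumerating by repeatedly choosing an available step (one whose prerequisites are all placed) gives 9 distinct complete orderings.

9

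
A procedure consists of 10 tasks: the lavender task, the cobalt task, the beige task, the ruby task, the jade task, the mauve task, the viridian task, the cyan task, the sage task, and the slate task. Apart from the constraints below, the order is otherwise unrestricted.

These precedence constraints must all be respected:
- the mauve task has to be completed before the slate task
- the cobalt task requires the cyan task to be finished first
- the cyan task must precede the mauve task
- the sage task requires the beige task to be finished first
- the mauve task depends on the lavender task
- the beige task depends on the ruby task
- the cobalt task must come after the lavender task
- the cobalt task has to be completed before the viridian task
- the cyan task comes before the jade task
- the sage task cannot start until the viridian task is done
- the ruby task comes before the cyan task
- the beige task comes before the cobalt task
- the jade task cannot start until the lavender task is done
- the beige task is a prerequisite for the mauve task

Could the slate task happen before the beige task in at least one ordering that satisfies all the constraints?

No

The constraints give a chain the beige task → the mauve task → the slate task, which forces the beige task before the slate task.
Hence the slate task can never be scheduled before the beige task.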